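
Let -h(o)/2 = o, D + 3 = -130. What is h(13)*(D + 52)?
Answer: 2106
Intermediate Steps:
D = -133 (D = -3 - 130 = -133)
h(o) = -2*o
h(13)*(D + 52) = (-2*13)*(-133 + 52) = -26*(-81) = 2106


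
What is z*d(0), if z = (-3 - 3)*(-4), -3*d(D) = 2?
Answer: -16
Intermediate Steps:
d(D) = -⅔ (d(D) = -⅓*2 = -⅔)
z = 24 (z = -6*(-4) = 24)
z*d(0) = 24*(-⅔) = -16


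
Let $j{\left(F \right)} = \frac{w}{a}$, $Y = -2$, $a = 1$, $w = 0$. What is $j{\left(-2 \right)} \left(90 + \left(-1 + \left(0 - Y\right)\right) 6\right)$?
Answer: $0$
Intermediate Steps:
$j{\left(F \right)} = 0$ ($j{\left(F \right)} = \frac{0}{1} = 0 \cdot 1 = 0$)
$j{\left(-2 \right)} \left(90 + \left(-1 + \left(0 - Y\right)\right) 6\right) = 0 \left(90 + \left(-1 + \left(0 - -2\right)\right) 6\right) = 0 \left(90 + \left(-1 + \left(0 + 2\right)\right) 6\right) = 0 \left(90 + \left(-1 + 2\right) 6\right) = 0 \left(90 + 1 \cdot 6\right) = 0 \left(90 + 6\right) = 0 \cdot 96 = 0$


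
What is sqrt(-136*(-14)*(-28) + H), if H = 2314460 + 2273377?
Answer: 5*sqrt(181381) ≈ 2129.4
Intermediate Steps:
H = 4587837
sqrt(-136*(-14)*(-28) + H) = sqrt(-136*(-14)*(-28) + 4587837) = sqrt(1904*(-28) + 4587837) = sqrt(-53312 + 4587837) = sqrt(4534525) = 5*sqrt(181381)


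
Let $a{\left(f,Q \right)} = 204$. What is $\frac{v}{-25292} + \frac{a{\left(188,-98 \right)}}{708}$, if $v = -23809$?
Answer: $\frac{1834695}{1492228} \approx 1.2295$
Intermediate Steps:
$\frac{v}{-25292} + \frac{a{\left(188,-98 \right)}}{708} = - \frac{23809}{-25292} + \frac{204}{708} = \left(-23809\right) \left(- \frac{1}{25292}\right) + 204 \cdot \frac{1}{708} = \frac{23809}{25292} + \frac{17}{59} = \frac{1834695}{1492228}$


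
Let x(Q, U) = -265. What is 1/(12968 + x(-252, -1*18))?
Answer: 1/12703 ≈ 7.8722e-5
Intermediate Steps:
1/(12968 + x(-252, -1*18)) = 1/(12968 - 265) = 1/12703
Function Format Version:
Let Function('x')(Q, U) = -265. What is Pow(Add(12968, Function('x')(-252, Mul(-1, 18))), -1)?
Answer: Rational(1, 12703) ≈ 7.8722e-5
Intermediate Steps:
Pow(Add(12968, Function('x')(-252, Mul(-1, 18))), -1) = Pow(Add(12968, -265), -1) = Pow(12703, -1) = Rational(1, 12703)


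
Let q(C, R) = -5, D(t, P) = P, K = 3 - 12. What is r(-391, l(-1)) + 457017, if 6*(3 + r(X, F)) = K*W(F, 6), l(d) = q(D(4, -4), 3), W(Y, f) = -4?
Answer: 457020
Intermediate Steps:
K = -9
l(d) = -5
r(X, F) = 3 (r(X, F) = -3 + (-9*(-4))/6 = -3 + (⅙)*36 = -3 + 6 = 3)
r(-391, l(-1)) + 457017 = 3 + 457017 = 457020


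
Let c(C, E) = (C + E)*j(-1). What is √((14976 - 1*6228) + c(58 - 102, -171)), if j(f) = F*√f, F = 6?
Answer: √(8748 - 1290*I) ≈ 93.783 - 6.8776*I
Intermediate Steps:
j(f) = 6*√f
c(C, E) = 6*I*(C + E) (c(C, E) = (C + E)*(6*√(-1)) = (C + E)*(6*I) = 6*I*(C + E))
√((14976 - 1*6228) + c(58 - 102, -171)) = √((14976 - 1*6228) + 6*I*((58 - 102) - 171)) = √((14976 - 6228) + 6*I*(-44 - 171)) = √(8748 + 6*I*(-215)) = √(8748 - 1290*I)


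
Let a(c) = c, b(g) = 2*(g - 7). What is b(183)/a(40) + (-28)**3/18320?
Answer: 8704/1145 ≈ 7.6017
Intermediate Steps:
b(g) = -14 + 2*g (b(g) = 2*(-7 + g) = -14 + 2*g)
b(183)/a(40) + (-28)**3/18320 = (-14 + 2*183)/40 + (-28)**3/18320 = (-14 + 366)*(1/40) - 21952*1/18320 = 352*(1/40) - 1372/1145 = 44/5 - 1372/1145 = 8704/1145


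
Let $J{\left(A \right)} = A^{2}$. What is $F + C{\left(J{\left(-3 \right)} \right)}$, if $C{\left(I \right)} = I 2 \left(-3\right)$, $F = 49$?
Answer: $-5$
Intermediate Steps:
$C{\left(I \right)} = - 6 I$ ($C{\left(I \right)} = 2 I \left(-3\right) = - 6 I$)
$F + C{\left(J{\left(-3 \right)} \right)} = 49 - 6 \left(-3\right)^{2} = 49 - 54 = -5$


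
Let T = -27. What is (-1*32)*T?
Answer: 864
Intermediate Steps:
(-1*32)*T = -1*32*(-27) = -32*(-27) = 864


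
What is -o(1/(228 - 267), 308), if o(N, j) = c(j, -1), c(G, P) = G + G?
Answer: -616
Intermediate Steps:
c(G, P) = 2*G
o(N, j) = 2*j
-o(1/(228 - 267), 308) = -2*308 = -1*616 = -616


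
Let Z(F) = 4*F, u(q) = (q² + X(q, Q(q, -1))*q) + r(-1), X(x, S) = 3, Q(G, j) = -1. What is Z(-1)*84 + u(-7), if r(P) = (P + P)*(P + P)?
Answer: -304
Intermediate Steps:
r(P) = 4*P² (r(P) = (2*P)*(2*P) = 4*P²)
u(q) = 4 + q² + 3*q (u(q) = (q² + 3*q) + 4*(-1)² = (q² + 3*q) + 4*1 = (q² + 3*q) + 4 = 4 + q² + 3*q)
Z(-1)*84 + u(-7) = (4*(-1))*84 + (4 + (-7)² + 3*(-7)) = -4*84 + (4 + 49 - 21) = -336 + 32 = -304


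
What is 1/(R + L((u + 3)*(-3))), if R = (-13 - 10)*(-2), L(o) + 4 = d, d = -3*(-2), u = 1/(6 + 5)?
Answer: 1/48 ≈ 0.020833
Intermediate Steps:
u = 1/11 ≈ 0.090909
d = 6
L(o) = 2 (L(o) = -4 + 6 = 2)
R = 46 (R = -23*(-2) = 46)
1/(R + L((u + 3)*(-3))) = 1/(46 + 2) = 1/48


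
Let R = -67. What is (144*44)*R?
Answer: -424512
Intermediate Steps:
(144*44)*R = (144*44)*(-67) = 6336*(-67) = -424512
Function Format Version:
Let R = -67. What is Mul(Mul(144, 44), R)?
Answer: -424512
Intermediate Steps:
Mul(Mul(144, 44), R) = Mul(Mul(144, 44), -67) = Mul(6336, -67) = -424512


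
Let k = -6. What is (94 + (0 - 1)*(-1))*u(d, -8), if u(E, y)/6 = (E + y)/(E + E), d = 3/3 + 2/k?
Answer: -3135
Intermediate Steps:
d = ⅔ (d = 3/3 + 2/(-6) = 3*(⅓) + 2*(-⅙) = 1 - ⅓ = ⅔ ≈ 0.66667)
u(E, y) = 3*(E + y)/E (u(E, y) = 6*((E + y)/(E + E)) = 6*((E + y)/((2*E))) = 6*((E + y)*(1/(2*E))) = 6*((E + y)/(2*E)) = 3*(E + y)/E)
(94 + (0 - 1)*(-1))*u(d, -8) = (94 + (0 - 1)*(-1))*(3 + 3*(-8)/(⅔)) = (94 - 1*(-1))*(3 + 3*(-8)*(3/2)) = (94 + 1)*(3 - 36) = 95*(-33) = -3135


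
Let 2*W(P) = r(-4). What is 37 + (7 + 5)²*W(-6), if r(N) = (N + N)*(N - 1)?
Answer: 2917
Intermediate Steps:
r(N) = 2*N*(-1 + N) (r(N) = (2*N)*(-1 + N) = 2*N*(-1 + N))
W(P) = 20 (W(P) = (2*(-4)*(-1 - 4))/2 = (2*(-4)*(-5))/2 = (½)*40 = 20)
37 + (7 + 5)²*W(-6) = 37 + (7 + 5)²*20 = 37 + 12²*20 = 37 + 144*20 = 37 + 2880 = 2917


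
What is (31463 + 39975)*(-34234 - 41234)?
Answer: -5391282984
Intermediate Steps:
(31463 + 39975)*(-34234 - 41234) = 71438*(-75468) = -5391282984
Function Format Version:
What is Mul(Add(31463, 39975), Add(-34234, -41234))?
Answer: -5391282984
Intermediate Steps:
Mul(Add(31463, 39975), Add(-34234, -41234)) = Mul(71438, -75468) = -5391282984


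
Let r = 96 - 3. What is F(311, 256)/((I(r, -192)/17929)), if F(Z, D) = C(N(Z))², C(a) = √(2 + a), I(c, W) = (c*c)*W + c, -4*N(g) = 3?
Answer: -17929/1328412 ≈ -0.013497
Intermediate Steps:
r = 93
N(g) = -¾ (N(g) = -¼*3 = -¾)
I(c, W) = c + W*c² (I(c, W) = c²*W + c = W*c² + c = c + W*c²)
F(Z, D) = 5/4 (F(Z, D) = (√(2 - ¾))² = (√(5/4))² = (√5/2)² = 5/4)
F(311, 256)/((I(r, -192)/17929)) = 5/(4*(((93*(1 - 192*93))/17929))) = 5/(4*(((93*(1 - 17856))*(1/17929)))) = 5/(4*(((93*(-17855))*(1/17929)))) = 5/(4*((-1660515*1/17929))) = 5/(4*(-1660515/17929)) = (5/4)*(-17929/1660515) = -17929/1328412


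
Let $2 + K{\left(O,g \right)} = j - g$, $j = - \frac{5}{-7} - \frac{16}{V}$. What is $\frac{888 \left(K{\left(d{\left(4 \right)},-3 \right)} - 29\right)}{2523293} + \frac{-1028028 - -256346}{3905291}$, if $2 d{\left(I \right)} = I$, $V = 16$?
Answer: $- \frac{49539454694}{238682886169} \approx -0.20755$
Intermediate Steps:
$d{\left(I \right)} = \frac{I}{2}$
$j = - \frac{2}{7}$ ($j = - \frac{5}{-7} - \frac{16}{16} = \left(-5\right) \left(- \frac{1}{7}\right) - 1 = \frac{5}{7} - 1 = - \frac{2}{7} \approx -0.28571$)
$K{\left(O,g \right)} = - \frac{16}{7} - g$ ($K{\left(O,g \right)} = -2 - \left(\frac{2}{7} + g\right) = - \frac{16}{7} - g$)
$\frac{888 \left(K{\left(d{\left(4 \right)},-3 \right)} - 29\right)}{2523293} + \frac{-1028028 - -256346}{3905291} = \frac{888 \left(\left(- \frac{16}{7} - -3\right) - 29\right)}{2523293} + \frac{-1028028 - -256346}{3905291} = 888 \left(\left(- \frac{16}{7} + 3\right) - 29\right) \frac{1}{2523293} + \left(-1028028 + 256346\right) \frac{1}{3905291} = 888 \left(\frac{5}{7} - 29\right) \frac{1}{2523293} - \frac{771682}{3905291} = 888 \left(- \frac{198}{7}\right) \frac{1}{2523293} - \frac{771682}{3905291} = \left(- \frac{175824}{7}\right) \frac{1}{2523293} - \frac{771682}{3905291} = - \frac{175824}{17663051} - \frac{771682}{3905291} = - \frac{49539454694}{238682886169}$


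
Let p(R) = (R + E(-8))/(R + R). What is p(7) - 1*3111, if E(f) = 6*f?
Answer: -43595/14 ≈ -3113.9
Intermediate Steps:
p(R) = (-48 + R)/(2*R) (p(R) = (R + 6*(-8))/(R + R) = (R - 48)/((2*R)) = (-48 + R)*(1/(2*R)) = (-48 + R)/(2*R))
p(7) - 1*3111 = (1/2)*(-48 + 7)/7 - 1*3111 = (1/2)*(1/7)*(-41) - 3111 = -41/14 - 3111 = -43595/14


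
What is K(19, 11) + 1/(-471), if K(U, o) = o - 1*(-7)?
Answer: 8477/471 ≈ 17.998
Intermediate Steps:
K(U, o) = 7 + o (K(U, o) = o + 7 = 7 + o)
K(19, 11) + 1/(-471) = (7 + 11) + 1/(-471) = 18 - 1/471 = 8477/471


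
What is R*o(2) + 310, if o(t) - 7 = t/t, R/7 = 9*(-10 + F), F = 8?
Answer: -698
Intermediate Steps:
R = -126 (R = 7*(9*(-10 + 8)) = 7*(9*(-2)) = 7*(-18) = -126)
o(t) = 8 (o(t) = 7 + t/t = 7 + 1 = 8)
R*o(2) + 310 = -126*8 + 310 = -1008 + 310 = -698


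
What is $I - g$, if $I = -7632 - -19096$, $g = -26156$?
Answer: $37620$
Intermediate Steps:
$I = 11464$ ($I = -7632 + 19096 = 11464$)
$I - g = 11464 - -26156 = 11464 + 26156 = 37620$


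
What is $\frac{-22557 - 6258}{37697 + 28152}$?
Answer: $- \frac{28815}{65849} \approx -0.43759$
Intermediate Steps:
$\frac{-22557 - 6258}{37697 + 28152} = - \frac{28815}{65849}$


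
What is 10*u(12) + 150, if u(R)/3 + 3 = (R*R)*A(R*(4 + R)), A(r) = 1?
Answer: 4380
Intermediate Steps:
u(R) = -9 + 3*R² (u(R) = -9 + 3*((R*R)*1) = -9 + 3*(R²*1) = -9 + 3*R²)
10*u(12) + 150 = 10*(-9 + 3*12²) + 150 = 10*(-9 + 3*144) + 150 = 10*(-9 + 432) + 150 = 10*423 + 150 = 4230 + 150 = 4380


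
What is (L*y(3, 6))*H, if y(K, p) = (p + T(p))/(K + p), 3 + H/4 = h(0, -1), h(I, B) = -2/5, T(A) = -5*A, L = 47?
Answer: 25568/15 ≈ 1704.5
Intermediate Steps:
h(I, B) = -⅖ (h(I, B) = -2*⅕ = -⅖)
H = -68/5 (H = -12 + 4*(-⅖) = -12 - 8/5 = -68/5 ≈ -13.600)
y(K, p) = -4*p/(K + p) (y(K, p) = (p - 5*p)/(K + p) = (-4*p)/(K + p) = -4*p/(K + p))
(L*y(3, 6))*H = (47*(-4*6/(3 + 6)))*(-68/5) = (47*(-4*6/9))*(-68/5) = (47*(-4*6*⅑))*(-68/5) = (47*(-8/3))*(-68/5) = -376/3*(-68/5) = 25568/15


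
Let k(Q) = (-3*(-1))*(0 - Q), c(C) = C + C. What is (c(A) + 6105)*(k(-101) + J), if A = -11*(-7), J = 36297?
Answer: 229079400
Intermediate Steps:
A = 77
c(C) = 2*C
k(Q) = -3*Q (k(Q) = 3*(-Q) = -3*Q)
(c(A) + 6105)*(k(-101) + J) = (2*77 + 6105)*(-3*(-101) + 36297) = (154 + 6105)*(303 + 36297) = 6259*36600 = 229079400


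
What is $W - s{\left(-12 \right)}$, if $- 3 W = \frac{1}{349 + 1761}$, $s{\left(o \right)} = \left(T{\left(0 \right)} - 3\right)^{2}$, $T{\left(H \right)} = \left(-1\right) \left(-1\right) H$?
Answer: $- \frac{56971}{6330} \approx -9.0002$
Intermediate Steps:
$T{\left(H \right)} = H$ ($T{\left(H \right)} = 1 H = H$)
$s{\left(o \right)} = 9$ ($s{\left(o \right)} = \left(0 - 3\right)^{2} = \left(-3\right)^{2} = 9$)
$W = - \frac{1}{6330}$ ($W = - \frac{1}{3 \left(349 + 1761\right)} = - \frac{1}{3 \cdot 2110} = \left(- \frac{1}{3}\right) \frac{1}{2110} = - \frac{1}{6330} \approx -0.00015798$)
$W - s{\left(-12 \right)} = - \frac{1}{6330} - 9 = - \frac{56971}{6330}$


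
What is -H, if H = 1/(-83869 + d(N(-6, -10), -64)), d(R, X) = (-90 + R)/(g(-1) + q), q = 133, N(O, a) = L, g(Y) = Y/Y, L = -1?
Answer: 134/11238537 ≈ 1.1923e-5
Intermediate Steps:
g(Y) = 1
N(O, a) = -1
d(R, X) = -45/67 + R/134 (d(R, X) = (-90 + R)/(1 + 133) = (-90 + R)/134 = (-90 + R)*(1/134) = -45/67 + R/134)
H = -134/11238537 (H = 1/(-83869 + (-45/67 + (1/134)*(-1))) = 1/(-83869 + (-45/67 - 1/134)) = 1/(-83869 - 91/134) = 1/(-11238537/134) = -134/11238537 ≈ -1.1923e-5)
-H = -1*(-134/11238537) = 134/11238537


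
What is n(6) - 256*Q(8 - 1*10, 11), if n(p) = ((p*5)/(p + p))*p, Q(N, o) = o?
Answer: -2801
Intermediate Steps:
n(p) = 5*p/2 (n(p) = ((5*p)/((2*p)))*p = ((1/(2*p))*(5*p))*p = 5*p/2)
n(6) - 256*Q(8 - 1*10, 11) = (5/2)*6 - 256*11 = 15 - 2816 = -2801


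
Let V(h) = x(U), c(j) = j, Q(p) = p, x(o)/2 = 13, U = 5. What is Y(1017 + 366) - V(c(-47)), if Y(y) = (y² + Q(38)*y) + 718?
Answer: 1965935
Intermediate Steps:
x(o) = 26 (x(o) = 2*13 = 26)
Y(y) = 718 + y² + 38*y (Y(y) = (y² + 38*y) + 718 = 718 + y² + 38*y)
V(h) = 26
Y(1017 + 366) - V(c(-47)) = (718 + (1017 + 366)² + 38*(1017 + 366)) - 1*26 = (718 + 1383² + 38*1383) - 26 = (718 + 1912689 + 52554) - 26 = 1965961 - 26 = 1965935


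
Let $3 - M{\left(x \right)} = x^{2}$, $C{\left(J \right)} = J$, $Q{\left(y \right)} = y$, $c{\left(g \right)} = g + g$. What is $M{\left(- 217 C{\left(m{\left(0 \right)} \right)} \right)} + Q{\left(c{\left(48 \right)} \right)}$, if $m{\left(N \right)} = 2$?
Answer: $-188257$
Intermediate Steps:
$c{\left(g \right)} = 2 g$
$M{\left(x \right)} = 3 - x^{2}$
$M{\left(- 217 C{\left(m{\left(0 \right)} \right)} \right)} + Q{\left(c{\left(48 \right)} \right)} = \left(3 - \left(\left(-217\right) 2\right)^{2}\right) + 2 \cdot 48 = \left(3 - \left(-434\right)^{2}\right) + 96 = \left(3 - 188356\right) + 96 = -188353 + 96 = -188257$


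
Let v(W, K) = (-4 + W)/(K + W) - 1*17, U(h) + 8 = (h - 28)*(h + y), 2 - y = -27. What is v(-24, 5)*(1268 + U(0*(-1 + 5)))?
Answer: -132160/19 ≈ -6955.8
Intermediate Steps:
y = 29 (y = 2 - 1*(-27) = 2 + 27 = 29)
U(h) = -8 + (-28 + h)*(29 + h) (U(h) = -8 + (h - 28)*(h + 29) = -8 + (-28 + h)*(29 + h))
v(W, K) = -17 + (-4 + W)/(K + W) (v(W, K) = (-4 + W)/(K + W) - 17 = -17 + (-4 + W)/(K + W))
v(-24, 5)*(1268 + U(0*(-1 + 5))) = ((-4 - 17*5 - 16*(-24))/(5 - 24))*(1268 + (-820 + 0*(-1 + 5) + (0*(-1 + 5))²)) = ((-4 - 85 + 384)/(-19))*(1268 + (-820 + 0*4 + (0*4)²)) = (-1/19*295)*(1268 + (-820 + 0 + 0²)) = -295*(1268 + (-820 + 0 + 0))/19 = -295*(1268 - 820)/19 = -295/19*448 = -132160/19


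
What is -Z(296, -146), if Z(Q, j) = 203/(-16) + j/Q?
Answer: 7803/592 ≈ 13.181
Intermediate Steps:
Z(Q, j) = -203/16 + j/Q (Z(Q, j) = 203*(-1/16) + j/Q = -203/16 + j/Q)
-Z(296, -146) = -(-203/16 - 146/296) = -(-203/16 - 146*1/296) = -(-203/16 - 73/148) = -1*(-7803/592) = 7803/592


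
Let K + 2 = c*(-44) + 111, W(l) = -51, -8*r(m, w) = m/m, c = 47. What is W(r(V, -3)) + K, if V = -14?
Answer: -2010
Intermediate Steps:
r(m, w) = -⅛ (r(m, w) = -m/(8*m) = -⅛*1 = -⅛)
K = -1959 (K = -2 + (47*(-44) + 111) = -2 + (-2068 + 111) = -2 - 1957 = -1959)
W(r(V, -3)) + K = -51 - 1959 = -2010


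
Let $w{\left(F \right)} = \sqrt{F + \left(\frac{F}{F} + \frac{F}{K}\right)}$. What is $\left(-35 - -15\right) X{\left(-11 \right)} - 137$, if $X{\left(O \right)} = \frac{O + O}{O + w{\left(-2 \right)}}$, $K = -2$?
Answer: $-177$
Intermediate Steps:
$w{\left(F \right)} = \sqrt{1 + \frac{F}{2}}$ ($w{\left(F \right)} = \sqrt{F + \left(\frac{F}{F} + \frac{F}{-2}\right)} = \sqrt{F + \left(1 + F \left(- \frac{1}{2}\right)\right)} = \sqrt{F - \left(-1 + \frac{F}{2}\right)} = \sqrt{1 + \frac{F}{2}}$)
$X{\left(O \right)} = 2$ ($X{\left(O \right)} = \frac{O + O}{O + \frac{\sqrt{4 + 2 \left(-2\right)}}{2}} = \frac{2 O}{O + \frac{\sqrt{4 - 4}}{2}} = \frac{2 O}{O + \frac{\sqrt{0}}{2}} = \frac{2 O}{O + \frac{1}{2} \cdot 0} = \frac{2 O}{O + 0} = \frac{2 O}{O} = 2$)
$\left(-35 - -15\right) X{\left(-11 \right)} - 137 = \left(-35 - -15\right) 2 - 137 = \left(-35 + 15\right) 2 - 137 = \left(-20\right) 2 - 137 = -40 - 137 = -177$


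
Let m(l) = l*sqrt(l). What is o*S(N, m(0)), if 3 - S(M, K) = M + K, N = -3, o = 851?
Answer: 5106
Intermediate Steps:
m(l) = l**(3/2)
S(M, K) = 3 - K - M (S(M, K) = 3 - (M + K) = 3 - (K + M) = 3 + (-K - M) = 3 - K - M)
o*S(N, m(0)) = 851*(3 - 0**(3/2) - 1*(-3)) = 851*(3 - 1*0 + 3) = 851*(3 + 0 + 3) = 851*6 = 5106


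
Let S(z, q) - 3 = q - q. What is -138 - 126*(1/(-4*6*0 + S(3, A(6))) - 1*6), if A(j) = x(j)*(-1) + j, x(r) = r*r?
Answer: 576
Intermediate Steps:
x(r) = r²
A(j) = j - j² (A(j) = j²*(-1) + j = -j² + j = j - j²)
S(z, q) = 3 (S(z, q) = 3 + (q - q) = 3 + 0 = 3)
-138 - 126*(1/(-4*6*0 + S(3, A(6))) - 1*6) = -138 - 126*(1/(-4*6*0 + 3) - 1*6) = -138 - 126*(1/(-24*0 + 3) - 6) = -138 - 126*(1/(0 + 3) - 6) = -138 - 126*(1/3 - 6) = -138 - 126*(⅓ - 6) = -138 - 126*(-17/3) = -138 + 714 = 576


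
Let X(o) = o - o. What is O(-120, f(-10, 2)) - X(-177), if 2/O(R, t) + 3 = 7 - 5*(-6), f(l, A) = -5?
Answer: 1/17 ≈ 0.058824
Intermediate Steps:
O(R, t) = 1/17 (O(R, t) = 2/(-3 + (7 - 5*(-6))) = 2/(-3 + (7 + 30)) = 2/(-3 + 37) = 2/34 = 2*(1/34) = 1/17)
X(o) = 0
O(-120, f(-10, 2)) - X(-177) = 1/17 - 1*0 = 1/17 + 0 = 1/17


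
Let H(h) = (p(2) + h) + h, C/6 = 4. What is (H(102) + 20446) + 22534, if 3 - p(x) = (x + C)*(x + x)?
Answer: 43083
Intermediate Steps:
C = 24 (C = 6*4 = 24)
p(x) = 3 - 2*x*(24 + x) (p(x) = 3 - (x + 24)*(x + x) = 3 - (24 + x)*2*x = 3 - 2*x*(24 + x))
H(h) = -101 + 2*h (H(h) = ((3 - 48*2 - 2*2²) + h) + h = ((3 - 96 - 2*4) + h) + h = ((3 - 96 - 8) + h) + h = (-101 + h) + h = -101 + 2*h)
(H(102) + 20446) + 22534 = ((-101 + 2*102) + 20446) + 22534 = ((-101 + 204) + 20446) + 22534 = (103 + 20446) + 22534 = 20549 + 22534 = 43083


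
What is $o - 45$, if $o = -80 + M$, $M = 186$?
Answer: $61$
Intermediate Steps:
$o = 106$ ($o = -80 + 186 = 106$)
$o - 45 = 106 - 45 = 61$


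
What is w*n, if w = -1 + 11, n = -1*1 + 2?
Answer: 10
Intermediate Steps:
n = 1 (n = -1 + 2 = 1)
w = 10
w*n = 10*1 = 10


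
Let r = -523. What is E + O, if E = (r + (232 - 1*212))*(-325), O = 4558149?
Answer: 4721624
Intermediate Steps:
E = 163475 (E = (-523 + (232 - 1*212))*(-325) = (-523 + (232 - 212))*(-325) = (-523 + 20)*(-325) = -503*(-325) = 163475)
E + O = 163475 + 4558149 = 4721624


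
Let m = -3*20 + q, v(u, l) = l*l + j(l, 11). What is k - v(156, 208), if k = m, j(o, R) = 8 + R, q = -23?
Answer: -43366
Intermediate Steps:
v(u, l) = 19 + l² (v(u, l) = l*l + (8 + 11) = l² + 19 = 19 + l²)
m = -83 (m = -3*20 - 23 = -60 - 23 = -83)
k = -83
k - v(156, 208) = -83 - (19 + 208²) = -83 - (19 + 43264) = -83 - 1*43283 = -83 - 43283 = -43366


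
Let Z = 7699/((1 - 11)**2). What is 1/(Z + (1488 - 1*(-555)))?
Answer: 100/211999 ≈ 0.00047170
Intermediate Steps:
Z = 7699/100 (Z = 7699/((-10)**2) = 7699/100 ≈ 76.990)
1/(Z + (1488 - 1*(-555))) = 1/(7699/100 + (1488 - 1*(-555))) = 1/(7699/100 + (1488 + 555)) = 1/(7699/100 + 2043) = 1/(211999/100) = 100/211999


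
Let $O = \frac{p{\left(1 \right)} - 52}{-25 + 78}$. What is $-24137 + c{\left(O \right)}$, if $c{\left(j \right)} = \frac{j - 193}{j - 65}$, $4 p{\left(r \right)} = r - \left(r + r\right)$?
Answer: $- \frac{337611368}{13989} \approx -24134.0$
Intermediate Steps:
$p{\left(r \right)} = - \frac{r}{4}$ ($p{\left(r \right)} = \frac{r - \left(r + r\right)}{4} = \frac{r - 2 r}{4} = \frac{\left(-1\right) r}{4} = - \frac{r}{4}$)
$O = - \frac{209}{212}$ ($O = \frac{\left(- \frac{1}{4}\right) 1 - 52}{-25 + 78} = \frac{- \frac{1}{4} - 52}{53} = \left(- \frac{209}{4}\right) \frac{1}{53} = - \frac{209}{212} \approx -0.98585$)
$c{\left(j \right)} = \frac{-193 + j}{-65 + j}$
$-24137 + c{\left(O \right)} = -24137 + \frac{-193 - \frac{209}{212}}{-65 - \frac{209}{212}} = -24137 + \frac{1}{- \frac{13989}{212}} \left(- \frac{41125}{212}\right) = -24137 - - \frac{41125}{13989} = -24137 + \frac{41125}{13989} = - \frac{337611368}{13989}$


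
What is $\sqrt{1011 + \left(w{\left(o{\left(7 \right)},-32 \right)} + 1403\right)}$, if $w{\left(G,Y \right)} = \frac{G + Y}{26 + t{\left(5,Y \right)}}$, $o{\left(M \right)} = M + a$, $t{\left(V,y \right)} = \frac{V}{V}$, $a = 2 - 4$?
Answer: $\sqrt{2413} \approx 49.122$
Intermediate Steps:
$a = -2$ ($a = 2 - 4 = -2$)
$t{\left(V,y \right)} = 1$
$o{\left(M \right)} = -2 + M$ ($o{\left(M \right)} = M - 2 = -2 + M$)
$w{\left(G,Y \right)} = \frac{G}{27} + \frac{Y}{27}$ ($w{\left(G,Y \right)} = \frac{G + Y}{26 + 1} = \frac{G + Y}{27} = \left(G + Y\right) \frac{1}{27} = \frac{G}{27} + \frac{Y}{27}$)
$\sqrt{1011 + \left(w{\left(o{\left(7 \right)},-32 \right)} + 1403\right)} = \sqrt{1011 + \left(\left(\frac{-2 + 7}{27} + \frac{1}{27} \left(-32\right)\right) + 1403\right)} = \sqrt{1011 + \left(\left(\frac{1}{27} \cdot 5 - \frac{32}{27}\right) + 1403\right)} = \sqrt{1011 + \left(\left(\frac{5}{27} - \frac{32}{27}\right) + 1403\right)} = \sqrt{1011 + \left(-1 + 1403\right)} = \sqrt{1011 + 1402} = \sqrt{2413}$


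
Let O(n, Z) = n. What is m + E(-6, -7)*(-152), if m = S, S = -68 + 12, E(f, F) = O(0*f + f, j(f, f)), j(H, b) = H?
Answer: 856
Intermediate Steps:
E(f, F) = f (E(f, F) = 0*f + f = 0 + f = f)
S = -56
m = -56
m + E(-6, -7)*(-152) = -56 - 6*(-152) = -56 + 912 = 856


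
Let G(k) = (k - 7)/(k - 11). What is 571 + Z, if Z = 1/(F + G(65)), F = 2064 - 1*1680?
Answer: 5936714/10397 ≈ 571.00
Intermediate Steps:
F = 384 (F = 2064 - 1680 = 384)
G(k) = (-7 + k)/(-11 + k)
Z = 27/10397 (Z = 1/(384 + (-7 + 65)/(-11 + 65)) = 1/(384 + 58/54) = 1/(384 + (1/54)*58) = 1/(384 + 29/27) = 1/(10397/27) = 27/10397 ≈ 0.0025969)
571 + Z = 571 + 27/10397 = 5936714/10397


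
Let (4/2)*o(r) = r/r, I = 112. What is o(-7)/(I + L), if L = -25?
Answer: 1/174 ≈ 0.0057471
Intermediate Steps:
o(r) = ½ (o(r) = (r/r)/2 = (½)*1 = ½)
o(-7)/(I + L) = (½)/(112 - 25) = (½)/87 = (1/87)*(½) = 1/174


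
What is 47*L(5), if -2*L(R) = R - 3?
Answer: -47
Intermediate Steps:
L(R) = 3/2 - R/2 (L(R) = -(R - 3)/2 = -(-3 + R)/2 = 3/2 - R/2)
47*L(5) = 47*(3/2 - ½*5) = 47*(3/2 - 5/2) = 47*(-1) = -47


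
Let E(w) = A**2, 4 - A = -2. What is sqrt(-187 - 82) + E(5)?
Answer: 36 + I*sqrt(269) ≈ 36.0 + 16.401*I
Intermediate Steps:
A = 6 (A = 4 - 1*(-2) = 4 + 2 = 6)
E(w) = 36 (E(w) = 6**2 = 36)
sqrt(-187 - 82) + E(5) = sqrt(-187 - 82) + 36 = sqrt(-269) + 36 = I*sqrt(269) + 36 = 36 + I*sqrt(269)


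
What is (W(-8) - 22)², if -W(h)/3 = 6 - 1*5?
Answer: 625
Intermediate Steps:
W(h) = -3 (W(h) = -3*(6 - 1*5) = -3*(6 - 5) = -3*1 = -3)
(W(-8) - 22)² = (-3 - 22)² = (-25)² = 625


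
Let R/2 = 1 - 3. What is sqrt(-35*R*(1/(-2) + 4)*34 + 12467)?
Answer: sqrt(29127) ≈ 170.67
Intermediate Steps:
R = -4 (R = 2*(1 - 3) = 2*(-2) = -4)
sqrt(-35*R*(1/(-2) + 4)*34 + 12467) = sqrt(-(-140)*(1/(-2) + 4)*34 + 12467) = sqrt(-(-140)*(-1/2 + 4)*34 + 12467) = sqrt(-(-140)*7/2*34 + 12467) = sqrt(-35*(-14)*34 + 12467) = sqrt(490*34 + 12467) = sqrt(16660 + 12467) = sqrt(29127)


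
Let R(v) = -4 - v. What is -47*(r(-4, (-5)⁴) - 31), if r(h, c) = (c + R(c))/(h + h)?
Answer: 2867/2 ≈ 1433.5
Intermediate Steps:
r(h, c) = -2/h (r(h, c) = (c + (-4 - c))/(h + h) = -4*1/(2*h) = -2/h)
-47*(r(-4, (-5)⁴) - 31) = -47*(-2/(-4) - 31) = -47*(-2*(-¼) - 31) = -47*(½ - 31) = -47*(-61/2) = 2867/2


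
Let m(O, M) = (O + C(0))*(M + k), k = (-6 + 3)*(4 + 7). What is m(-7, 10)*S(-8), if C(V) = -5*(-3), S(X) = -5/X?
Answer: -115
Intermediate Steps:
C(V) = 15
k = -33 (k = -3*11 = -33)
m(O, M) = (-33 + M)*(15 + O) (m(O, M) = (O + 15)*(M - 33) = (15 + O)*(-33 + M) = (-33 + M)*(15 + O))
m(-7, 10)*S(-8) = (-495 - 33*(-7) + 15*10 + 10*(-7))*(-5/(-8)) = (-495 + 231 + 150 - 70)*(-5*(-1/8)) = -184*5/8 = -115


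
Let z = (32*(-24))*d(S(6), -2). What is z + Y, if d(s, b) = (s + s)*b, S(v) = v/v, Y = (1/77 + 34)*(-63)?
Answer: 10221/11 ≈ 929.18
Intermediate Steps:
Y = -23571/11 (Y = (1/77 + 34)*(-63) = (2619/77)*(-63) = -23571/11 ≈ -2142.8)
S(v) = 1
d(s, b) = 2*b*s (d(s, b) = (2*s)*b = 2*b*s)
z = 3072 (z = (32*(-24))*(2*(-2)*1) = -768*(-4) = 3072)
z + Y = 3072 - 23571/11 = 10221/11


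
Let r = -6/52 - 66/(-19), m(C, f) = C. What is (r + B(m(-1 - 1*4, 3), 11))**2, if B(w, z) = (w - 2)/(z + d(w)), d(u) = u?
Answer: 2637376/549081 ≈ 4.8033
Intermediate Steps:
B(w, z) = (-2 + w)/(w + z) (B(w, z) = (w - 2)/(z + w) = (-2 + w)/(w + z))
r = 1659/494 (r = -6*1/52 - 66*(-1/19) = -3/26 + 66/19 = 1659/494 ≈ 3.3583)
(r + B(m(-1 - 1*4, 3), 11))**2 = (1659/494 + (-2 + (-1 - 1*4))/((-1 - 1*4) + 11))**2 = (1659/494 + (-2 + (-1 - 4))/((-1 - 4) + 11))**2 = (1659/494 + (-2 - 5)/(-5 + 11))**2 = (1659/494 - 7/6)**2 = (1624/741)**2 = 2637376/549081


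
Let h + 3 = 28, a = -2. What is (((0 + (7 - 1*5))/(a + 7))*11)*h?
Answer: 110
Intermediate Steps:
h = 25 (h = -3 + 28 = 25)
(((0 + (7 - 1*5))/(a + 7))*11)*h = (((0 + (7 - 1*5))/(-2 + 7))*11)*25 = (((0 + (7 - 5))/5)*11)*25 = (((0 + 2)*(1/5))*11)*25 = ((2*(1/5))*11)*25 = ((2/5)*11)*25 = (22/5)*25 = 110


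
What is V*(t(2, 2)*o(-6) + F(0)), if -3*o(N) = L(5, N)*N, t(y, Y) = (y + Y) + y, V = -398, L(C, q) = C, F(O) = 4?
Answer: -25472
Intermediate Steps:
t(y, Y) = Y + 2*y (t(y, Y) = (Y + y) + y = Y + 2*y)
o(N) = -5*N/3
V*(t(2, 2)*o(-6) + F(0)) = -398*((2 + 2*2)*(-5/3*(-6)) + 4) = -398*((2 + 4)*10 + 4) = -398*(6*10 + 4) = -398*(60 + 4) = -398*64 = -25472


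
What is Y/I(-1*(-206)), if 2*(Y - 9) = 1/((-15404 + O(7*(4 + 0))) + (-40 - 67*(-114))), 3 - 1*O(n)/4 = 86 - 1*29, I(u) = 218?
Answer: 144395/3497592 ≈ 0.041284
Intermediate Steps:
O(n) = -216 (O(n) = 12 - 4*(86 - 1*29) = 12 - 4*(86 - 29) = 12 - 4*57 = 12 - 228 = -216)
Y = 144395/16044 (Y = 9 + 1/(2*((-15404 - 216) + (-40 - 67*(-114)))) = 9 + 1/(2*(-15620 + (-40 + 7638))) = 9 + 1/(2*(-15620 + 7598)) = 9 + (½)/(-8022) = 9 + (½)*(-1/8022) = 9 - 1/16044 = 144395/16044 ≈ 8.9999)
Y/I(-1*(-206)) = (144395/16044)/218 = (144395/16044)*(1/218) = 144395/3497592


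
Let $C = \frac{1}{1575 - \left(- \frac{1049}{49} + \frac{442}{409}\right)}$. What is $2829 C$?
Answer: $\frac{56695989}{31971958} \approx 1.7733$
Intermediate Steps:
$C = \frac{20041}{31971958}$ ($C = \frac{1}{1575 - - \frac{407383}{20041}} = \frac{1}{1575 + \left(\frac{1049}{49} - \frac{442}{409}\right)} = \frac{1}{1575 + \frac{407383}{20041}} = \frac{1}{\frac{31971958}{20041}} = \frac{20041}{31971958} \approx 0.00062683$)
$2829 C = 2829 \cdot \frac{20041}{31971958} = \frac{56695989}{31971958}$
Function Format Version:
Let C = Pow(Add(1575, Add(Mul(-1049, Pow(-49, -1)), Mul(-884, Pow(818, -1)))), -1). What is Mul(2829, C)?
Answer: Rational(56695989, 31971958) ≈ 1.7733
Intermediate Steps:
C = Rational(20041, 31971958) (C = Pow(Add(1575, Add(Mul(-1049, Rational(-1, 49)), Mul(-884, Rational(1, 818)))), -1) = Pow(Add(1575, Add(Rational(1049, 49), Rational(-442, 409))), -1) = Pow(Add(1575, Rational(407383, 20041)), -1) = Pow(Rational(31971958, 20041), -1) = Rational(20041, 31971958) ≈ 0.00062683)
Mul(2829, C) = Mul(2829, Rational(20041, 31971958)) = Rational(56695989, 31971958)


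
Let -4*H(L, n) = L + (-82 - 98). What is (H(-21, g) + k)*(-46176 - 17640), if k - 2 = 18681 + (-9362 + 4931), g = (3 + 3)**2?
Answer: -912712386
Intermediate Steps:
g = 36 (g = 6**2 = 36)
H(L, n) = 45 - L/4 (H(L, n) = -(L + (-82 - 98))/4 = -(L - 180)/4 = -(-180 + L)/4 = 45 - L/4)
k = 14252 (k = 2 + (18681 + (-9362 + 4931)) = 2 + (18681 - 4431) = 2 + 14250 = 14252)
(H(-21, g) + k)*(-46176 - 17640) = ((45 - 1/4*(-21)) + 14252)*(-46176 - 17640) = ((45 + 21/4) + 14252)*(-63816) = (201/4 + 14252)*(-63816) = (57209/4)*(-63816) = -912712386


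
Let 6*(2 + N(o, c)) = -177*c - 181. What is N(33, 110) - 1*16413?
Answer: -118141/6 ≈ -19690.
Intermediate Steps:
N(o, c) = -193/6 - 59*c/2 (N(o, c) = -2 + (-177*c - 181)/6 = -2 + (-181 - 177*c)/6 = -2 + (-181/6 - 59*c/2) = -193/6 - 59*c/2)
N(33, 110) - 1*16413 = (-193/6 - 59/2*110) - 1*16413 = (-193/6 - 3245) - 16413 = -19663/6 - 16413 = -118141/6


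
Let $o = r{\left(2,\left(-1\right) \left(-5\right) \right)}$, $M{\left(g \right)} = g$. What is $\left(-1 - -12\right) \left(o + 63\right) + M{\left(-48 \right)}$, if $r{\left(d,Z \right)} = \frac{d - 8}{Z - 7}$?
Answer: $678$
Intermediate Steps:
$r{\left(d,Z \right)} = \frac{-8 + d}{-7 + Z}$
$o = 3$ ($o = \frac{-8 + 2}{-7 - -5} = \frac{1}{-7 + 5} \left(-6\right) = \frac{1}{-2} \left(-6\right) = \left(- \frac{1}{2}\right) \left(-6\right) = 3$)
$\left(-1 - -12\right) \left(o + 63\right) + M{\left(-48 \right)} = \left(-1 - -12\right) \left(3 + 63\right) - 48 = \left(-1 + 12\right) 66 - 48 = 11 \cdot 66 - 48 = 726 - 48 = 678$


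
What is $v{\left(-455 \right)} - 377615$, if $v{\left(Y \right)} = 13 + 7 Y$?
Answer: $-380787$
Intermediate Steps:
$v{\left(-455 \right)} - 377615 = \left(13 + 7 \left(-455\right)\right) - 377615 = \left(13 - 3185\right) - 377615 = -3172 - 377615 = -380787$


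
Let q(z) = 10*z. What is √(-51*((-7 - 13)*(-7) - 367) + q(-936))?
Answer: √2217 ≈ 47.085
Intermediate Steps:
√(-51*((-7 - 13)*(-7) - 367) + q(-936)) = √(-51*((-7 - 13)*(-7) - 367) + 10*(-936)) = √(-51*(-20*(-7) - 367) - 9360) = √(-51*(140 - 367) - 9360) = √(-51*(-227) - 9360) = √(11577 - 9360) = √2217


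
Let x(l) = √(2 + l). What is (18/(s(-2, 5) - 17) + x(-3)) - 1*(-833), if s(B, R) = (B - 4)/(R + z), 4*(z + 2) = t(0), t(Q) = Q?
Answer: 15809/19 + I ≈ 832.05 + 1.0*I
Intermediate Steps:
z = -2 (z = -2 + (¼)*0 = -2 + 0 = -2)
s(B, R) = (-4 + B)/(-2 + R) (s(B, R) = (B - 4)/(R - 2) = (-4 + B)/(-2 + R))
(18/(s(-2, 5) - 17) + x(-3)) - 1*(-833) = (18/((-4 - 2)/(-2 + 5) - 17) + √(2 - 3)) - 1*(-833) = (18/(-6/3 - 17) + √(-1)) + 833 = (18/((⅓)*(-6) - 17) + I) + 833 = (18/(-2 - 17) + I) + 833 = (18/(-19) + I) + 833 = (-1/19*18 + I) + 833 = (-18/19 + I) + 833 = 15809/19 + I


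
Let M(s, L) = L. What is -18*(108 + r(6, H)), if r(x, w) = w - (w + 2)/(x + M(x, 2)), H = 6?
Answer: -2034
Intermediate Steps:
r(x, w) = w - (2 + w)/(2 + x) (r(x, w) = w - (w + 2)/(x + 2) = w - (2 + w)/(2 + x))
-18*(108 + r(6, H)) = -18*(108 + (-2 + 6 + 6*6)/(2 + 6)) = -18*(108 + (-2 + 6 + 36)/8) = -18*(108 + (1/8)*40) = -18*(108 + 5) = -18*113 = -2034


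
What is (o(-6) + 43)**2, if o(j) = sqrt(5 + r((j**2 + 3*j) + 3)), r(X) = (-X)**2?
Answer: (43 + sqrt(446))**2 ≈ 4111.2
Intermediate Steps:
r(X) = X**2
o(j) = sqrt(5 + (3 + j**2 + 3*j)**2) (o(j) = sqrt(5 + ((j**2 + 3*j) + 3)**2) = sqrt(5 + (3 + j**2 + 3*j)**2))
(o(-6) + 43)**2 = (sqrt(5 + (3 + (-6)**2 + 3*(-6))**2) + 43)**2 = (sqrt(5 + (3 + 36 - 18)**2) + 43)**2 = (sqrt(5 + 21**2) + 43)**2 = (sqrt(5 + 441) + 43)**2 = (sqrt(446) + 43)**2 = (43 + sqrt(446))**2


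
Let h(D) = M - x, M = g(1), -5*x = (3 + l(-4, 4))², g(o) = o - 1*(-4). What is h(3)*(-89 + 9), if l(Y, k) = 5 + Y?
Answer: -656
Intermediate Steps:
g(o) = 4 + o (g(o) = o + 4 = 4 + o)
x = -16/5 (x = -(3 + (5 - 4))²/5 = -(3 + 1)²/5 = -⅕*4² = -⅕*16 = -16/5 ≈ -3.2000)
M = 5 (M = 4 + 1 = 5)
h(D) = 41/5 (h(D) = 5 - 1*(-16/5) = 5 + 16/5 = 41/5)
h(3)*(-89 + 9) = 41*(-89 + 9)/5 = (41/5)*(-80) = -656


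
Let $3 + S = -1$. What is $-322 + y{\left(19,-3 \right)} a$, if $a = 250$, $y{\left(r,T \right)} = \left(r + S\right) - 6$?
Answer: $1928$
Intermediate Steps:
$S = -4$ ($S = -3 - 1 = -4$)
$y{\left(r,T \right)} = -10 + r$ ($y{\left(r,T \right)} = \left(r - 4\right) - 6 = \left(-4 + r\right) - 6 = -10 + r$)
$-322 + y{\left(19,-3 \right)} a = -322 + \left(-10 + 19\right) 250 = -322 + 9 \cdot 250 = -322 + 2250 = 1928$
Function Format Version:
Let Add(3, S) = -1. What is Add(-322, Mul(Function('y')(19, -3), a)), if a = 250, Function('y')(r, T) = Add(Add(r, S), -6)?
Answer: 1928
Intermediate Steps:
S = -4 (S = Add(-3, -1) = -4)
Function('y')(r, T) = Add(-10, r) (Function('y')(r, T) = Add(Add(r, -4), -6) = Add(Add(-4, r), -6) = Add(-10, r))
Add(-322, Mul(Function('y')(19, -3), a)) = Add(-322, Mul(Add(-10, 19), 250)) = Add(-322, Mul(9, 250)) = Add(-322, 2250) = 1928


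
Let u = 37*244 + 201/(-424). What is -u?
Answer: -3827671/424 ≈ -9027.5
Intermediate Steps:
u = 3827671/424 (u = 9028 + 201*(-1/424) = 9028 - 201/424 = 3827671/424 ≈ 9027.5)
-u = -1*3827671/424 = -3827671/424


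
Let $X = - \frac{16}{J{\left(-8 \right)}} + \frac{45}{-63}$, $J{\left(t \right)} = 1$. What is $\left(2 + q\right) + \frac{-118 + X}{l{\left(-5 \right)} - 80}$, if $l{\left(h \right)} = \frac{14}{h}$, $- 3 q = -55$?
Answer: $\frac{2767}{126} \approx 21.96$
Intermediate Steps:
$q = \frac{55}{3}$ ($q = \left(- \frac{1}{3}\right) \left(-55\right) = \frac{55}{3} \approx 18.333$)
$X = - \frac{117}{7}$ ($X = - \frac{16}{1} + \frac{45}{-63} = \left(-16\right) 1 + 45 \left(- \frac{1}{63}\right) = -16 - \frac{5}{7} = - \frac{117}{7} \approx -16.714$)
$\left(2 + q\right) + \frac{-118 + X}{l{\left(-5 \right)} - 80} = \left(2 + \frac{55}{3}\right) + \frac{-118 - \frac{117}{7}}{\frac{14}{-5} - 80} = \frac{61}{3} - \frac{943}{7 \left(14 \left(- \frac{1}{5}\right) - 80\right)} = \frac{61}{3} - \frac{943}{7 \left(- \frac{14}{5} - 80\right)} = \frac{61}{3} - \frac{943}{7 \left(- \frac{414}{5}\right)} = \frac{61}{3} - - \frac{205}{126} = \frac{61}{3} + \frac{205}{126} = \frac{2767}{126}$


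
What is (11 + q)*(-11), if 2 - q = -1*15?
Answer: -308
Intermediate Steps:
q = 17 (q = 2 - (-1)*15 = 2 - 1*(-15) = 2 + 15 = 17)
(11 + q)*(-11) = (11 + 17)*(-11) = 28*(-11) = -308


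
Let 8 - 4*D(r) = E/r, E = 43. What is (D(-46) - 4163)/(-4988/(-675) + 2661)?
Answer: -516767175/331413992 ≈ -1.5593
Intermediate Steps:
D(r) = 2 - 43/(4*r)
(D(-46) - 4163)/(-4988/(-675) + 2661) = ((2 - 43/4/(-46)) - 4163)/(-4988/(-675) + 2661) = ((2 - 43/4*(-1/46)) - 4163)/(-4988*(-1/675) + 2661) = ((2 + 43/184) - 4163)/(4988/675 + 2661) = (411/184 - 4163)/(1801163/675) = -765581/184*675/1801163 = -516767175/331413992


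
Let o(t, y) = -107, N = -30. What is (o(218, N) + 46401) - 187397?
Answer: -141103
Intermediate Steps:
(o(218, N) + 46401) - 187397 = (-107 + 46401) - 187397 = 46294 - 187397 = -141103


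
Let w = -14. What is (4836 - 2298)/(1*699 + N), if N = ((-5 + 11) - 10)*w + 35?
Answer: 1269/395 ≈ 3.2127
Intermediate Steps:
N = 91 (N = ((-5 + 11) - 10)*(-14) + 35 = (6 - 10)*(-14) + 35 = -4*(-14) + 35 = 56 + 35 = 91)
(4836 - 2298)/(1*699 + N) = (4836 - 2298)/(1*699 + 91) = 2538/(699 + 91) = 2538/790 = 2538*(1/790) = 1269/395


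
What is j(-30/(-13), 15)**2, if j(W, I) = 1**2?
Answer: 1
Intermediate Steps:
j(W, I) = 1
j(-30/(-13), 15)**2 = 1**2 = 1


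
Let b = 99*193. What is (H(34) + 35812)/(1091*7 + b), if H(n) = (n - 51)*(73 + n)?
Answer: 33993/26744 ≈ 1.2711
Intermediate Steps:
H(n) = (-51 + n)*(73 + n)
b = 19107
(H(34) + 35812)/(1091*7 + b) = ((-3723 + 34² + 22*34) + 35812)/(1091*7 + 19107) = ((-3723 + 1156 + 748) + 35812)/(7637 + 19107) = (-1819 + 35812)/26744 = 33993*(1/26744) = 33993/26744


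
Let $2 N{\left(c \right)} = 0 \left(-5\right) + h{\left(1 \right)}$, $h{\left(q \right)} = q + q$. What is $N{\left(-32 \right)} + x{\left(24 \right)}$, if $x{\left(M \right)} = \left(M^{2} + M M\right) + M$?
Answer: $1177$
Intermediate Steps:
$x{\left(M \right)} = M + 2 M^{2}$ ($x{\left(M \right)} = \left(M^{2} + M^{2}\right) + M = 2 M^{2} + M = M + 2 M^{2}$)
$h{\left(q \right)} = 2 q$
$N{\left(c \right)} = 1$ ($N{\left(c \right)} = \frac{0 \left(-5\right) + 2 \cdot 1}{2} = \frac{0 + 2}{2} = \frac{1}{2} \cdot 2 = 1$)
$N{\left(-32 \right)} + x{\left(24 \right)} = 1 + 24 \left(1 + 2 \cdot 24\right) = 1 + 24 \left(1 + 48\right) = 1 + 24 \cdot 49 = 1 + 1176 = 1177$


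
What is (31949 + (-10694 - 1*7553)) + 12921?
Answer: 26623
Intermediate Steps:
(31949 + (-10694 - 1*7553)) + 12921 = (31949 + (-10694 - 7553)) + 12921 = (31949 - 18247) + 12921 = 13702 + 12921 = 26623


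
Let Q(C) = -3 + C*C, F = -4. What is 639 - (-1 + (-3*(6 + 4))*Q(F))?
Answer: 1030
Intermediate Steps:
Q(C) = -3 + C**2
639 - (-1 + (-3*(6 + 4))*Q(F)) = 639 - (-1 + (-3*(6 + 4))*(-3 + (-4)**2)) = 639 - (-1 + (-3*10)*(-3 + 16)) = 639 - (-1 - 30*13) = 639 - (-1 - 390) = 639 - 1*(-391) = 639 + 391 = 1030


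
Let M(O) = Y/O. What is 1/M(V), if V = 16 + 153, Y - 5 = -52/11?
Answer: 1859/3 ≈ 619.67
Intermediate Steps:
Y = 3/11 (Y = 5 - 52/11 = 3/11 ≈ 0.27273)
V = 169
M(O) = 3/(11*O)
1/M(V) = 1/((3/11)/169) = 1/((3/11)*(1/169)) = 1/(3/1859) = 1859/3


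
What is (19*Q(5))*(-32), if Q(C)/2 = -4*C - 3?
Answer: 27968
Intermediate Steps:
Q(C) = -6 - 8*C (Q(C) = 2*(-4*C - 3) = 2*(-3 - 4*C) = -6 - 8*C)
(19*Q(5))*(-32) = (19*(-6 - 8*5))*(-32) = (19*(-6 - 40))*(-32) = (19*(-46))*(-32) = -874*(-32) = 27968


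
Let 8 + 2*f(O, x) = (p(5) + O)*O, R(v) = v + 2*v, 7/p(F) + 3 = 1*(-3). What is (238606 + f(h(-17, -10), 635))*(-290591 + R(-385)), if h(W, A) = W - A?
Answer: -417717108991/6 ≈ -6.9620e+10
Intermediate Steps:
p(F) = -7/6 (p(F) = 7/(-3 + 1*(-3)) = 7/(-3 - 3) = 7/(-6) = 7*(-⅙) = -7/6)
R(v) = 3*v
f(O, x) = -4 + O*(-7/6 + O)/2 (f(O, x) = -4 + ((-7/6 + O)*O)/2 = -4 + (O*(-7/6 + O))/2 = -4 + O*(-7/6 + O)/2)
(238606 + f(h(-17, -10), 635))*(-290591 + R(-385)) = (238606 + (-4 + (-17 - 1*(-10))²/2 - 7*(-17 - 1*(-10))/12))*(-290591 + 3*(-385)) = (238606 + (-4 + (-17 + 10)²/2 - 7*(-17 + 10)/12))*(-290591 - 1155) = (238606 + (-4 + (½)*(-7)² - 7/12*(-7)))*(-291746) = (238606 + (-4 + (½)*49 + 49/12))*(-291746) = (238606 + (-4 + 49/2 + 49/12))*(-291746) = (238606 + 295/12)*(-291746) = (2863567/12)*(-291746) = -417717108991/6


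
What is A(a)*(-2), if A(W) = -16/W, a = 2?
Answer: 16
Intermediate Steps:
A(a)*(-2) = -16/2*(-2) = -16*½*(-2) = -8*(-2) = 16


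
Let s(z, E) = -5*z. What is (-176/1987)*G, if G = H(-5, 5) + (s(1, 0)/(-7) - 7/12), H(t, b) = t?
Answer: 17996/41727 ≈ 0.43128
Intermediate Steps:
G = -409/84 (G = -5 + (-5*1/(-7) - 7/12) = -5 + (-5*(-1/7) - 7*1/12) = -5 + (5/7 - 7/12) = -5 + 11/84 = -409/84 ≈ -4.8690)
(-176/1987)*G = -176/1987*(-409/84) = 17996/41727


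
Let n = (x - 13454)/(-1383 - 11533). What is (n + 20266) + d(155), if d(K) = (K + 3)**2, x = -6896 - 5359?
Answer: 584216389/12916 ≈ 45232.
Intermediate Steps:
x = -12255
n = 25709/12916 (n = (-12255 - 13454)/(-1383 - 11533) = -25709/(-12916) = -25709*(-1/12916) = 25709/12916 ≈ 1.9905)
d(K) = (3 + K)**2
(n + 20266) + d(155) = (25709/12916 + 20266) + (3 + 155)**2 = 261781365/12916 + 158**2 = 261781365/12916 + 24964 = 584216389/12916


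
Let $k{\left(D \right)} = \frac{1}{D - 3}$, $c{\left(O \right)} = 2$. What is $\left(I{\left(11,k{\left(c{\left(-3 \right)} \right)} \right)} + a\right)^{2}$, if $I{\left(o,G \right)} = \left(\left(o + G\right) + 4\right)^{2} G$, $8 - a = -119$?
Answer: $4761$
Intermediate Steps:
$a = 127$ ($a = 8 - -119 = 8 + 119 = 127$)
$k{\left(D \right)} = \frac{1}{-3 + D}$
$I{\left(o,G \right)} = G \left(4 + G + o\right)^{2}$ ($I{\left(o,G \right)} = \left(\left(G + o\right) + 4\right)^{2} G = \left(4 + G + o\right)^{2} G = G \left(4 + G + o\right)^{2}$)
$\left(I{\left(11,k{\left(c{\left(-3 \right)} \right)} \right)} + a\right)^{2} = \left(\frac{\left(4 + \frac{1}{-3 + 2} + 11\right)^{2}}{-3 + 2} + 127\right)^{2} = \left(\frac{\left(4 + \frac{1}{-1} + 11\right)^{2}}{-1} + 127\right)^{2} = \left(- \left(4 - 1 + 11\right)^{2} + 127\right)^{2} = \left(- 14^{2} + 127\right)^{2} = \left(\left(-1\right) 196 + 127\right)^{2} = \left(-196 + 127\right)^{2} = \left(-69\right)^{2} = 4761$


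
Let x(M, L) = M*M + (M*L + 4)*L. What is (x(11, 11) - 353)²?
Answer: 1306449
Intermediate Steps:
x(M, L) = M² + L*(4 + L*M) (x(M, L) = M² + (L*M + 4)*L = M² + (4 + L*M)*L = M² + L*(4 + L*M))
(x(11, 11) - 353)² = ((11² + 4*11 + 11*11²) - 353)² = ((121 + 44 + 11*121) - 353)² = ((121 + 44 + 1331) - 353)² = (1496 - 353)² = 1143² = 1306449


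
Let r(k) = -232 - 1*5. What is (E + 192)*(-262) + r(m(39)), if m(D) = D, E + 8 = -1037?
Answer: 223249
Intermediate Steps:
E = -1045 (E = -8 - 1037 = -1045)
r(k) = -237 (r(k) = -232 - 5 = -237)
(E + 192)*(-262) + r(m(39)) = (-1045 + 192)*(-262) - 237 = -853*(-262) - 237 = 223486 - 237 = 223249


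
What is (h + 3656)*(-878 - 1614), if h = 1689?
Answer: -13319740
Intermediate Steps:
(h + 3656)*(-878 - 1614) = (1689 + 3656)*(-878 - 1614) = 5345*(-2492) = -13319740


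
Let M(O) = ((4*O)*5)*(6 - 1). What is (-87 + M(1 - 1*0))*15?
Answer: 195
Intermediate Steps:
M(O) = 100*O (M(O) = (20*O)*5 = 100*O)
(-87 + M(1 - 1*0))*15 = (-87 + 100*(1 - 1*0))*15 = (-87 + 100*(1 + 0))*15 = (-87 + 100*1)*15 = (-87 + 100)*15 = 13*15 = 195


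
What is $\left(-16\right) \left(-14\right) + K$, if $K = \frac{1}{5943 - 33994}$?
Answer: $\frac{6283423}{28051} \approx 224.0$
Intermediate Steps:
$K = - \frac{1}{28051}$ ($K = \frac{1}{-28051} = - \frac{1}{28051} \approx -3.5649 \cdot 10^{-5}$)
$\left(-16\right) \left(-14\right) + K = \left(-16\right) \left(-14\right) - \frac{1}{28051} = 224 - \frac{1}{28051} = \frac{6283423}{28051}$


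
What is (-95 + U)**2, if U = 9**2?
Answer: 196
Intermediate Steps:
U = 81
(-95 + U)**2 = (-95 + 81)**2 = (-14)**2 = 196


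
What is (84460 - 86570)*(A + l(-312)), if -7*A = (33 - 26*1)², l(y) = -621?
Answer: 1325080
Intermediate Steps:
A = -7 (A = -(33 - 26*1)²/7 = -(33 - 26)²/7 = -⅐*7² = -⅐*49 = -7)
(84460 - 86570)*(A + l(-312)) = (84460 - 86570)*(-7 - 621) = -2110*(-628) = 1325080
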